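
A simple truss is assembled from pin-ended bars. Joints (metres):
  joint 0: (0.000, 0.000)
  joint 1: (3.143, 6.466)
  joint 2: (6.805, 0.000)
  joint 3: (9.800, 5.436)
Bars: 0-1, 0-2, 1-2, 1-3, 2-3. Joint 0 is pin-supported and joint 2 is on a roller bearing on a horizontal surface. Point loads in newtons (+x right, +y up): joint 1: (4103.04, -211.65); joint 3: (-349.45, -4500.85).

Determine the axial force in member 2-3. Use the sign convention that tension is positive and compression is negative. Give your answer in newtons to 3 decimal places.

N=4 nodes, M=5 members, R=3 reactions → 2N=8, M+R=8
member 0 (0-1): L=7.1894, (cx,cy)=(0.4372,0.8994)
member 1 (0-2): L=6.8050, (cx,cy)=(1.0000,0.0000)
member 2 (1-2): L=7.4310, (cx,cy)=(0.4928,-0.8701)
member 3 (1-3): L=6.7362, (cx,cy)=(0.9882,-0.1529)
member 4 (2-3): L=6.2065, (cx,cy)=(0.4826,0.8759)
solve A·x = −loads:
  F[0-1] = +6100.3234 N (tension)
  F[0-2] = +1086.7066 N (tension)
  F[1-2] = -6897.5811 N (compression)
  F[1-3] = +1986.3431 N (tension)
  F[2-3] = -4791.9979 N (compression)
  Rx@0 = -3753.5900 N
  Ry@0 = -5486.4996 N
  Ry@2 = +10198.9996 N

-4791.998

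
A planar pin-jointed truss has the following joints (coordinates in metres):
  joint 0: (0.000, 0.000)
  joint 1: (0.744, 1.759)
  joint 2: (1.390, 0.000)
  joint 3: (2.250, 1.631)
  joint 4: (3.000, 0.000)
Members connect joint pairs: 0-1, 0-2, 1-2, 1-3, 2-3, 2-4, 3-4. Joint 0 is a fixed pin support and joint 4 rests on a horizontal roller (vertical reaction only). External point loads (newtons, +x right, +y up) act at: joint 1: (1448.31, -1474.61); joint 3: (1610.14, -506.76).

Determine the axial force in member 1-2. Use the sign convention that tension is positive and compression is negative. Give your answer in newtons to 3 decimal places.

-2043.185

N=5 nodes, M=7 members, R=3 reactions → 2N=10, M+R=10
member 0 (0-1): L=1.9099, (cx,cy)=(0.3896,0.9210)
member 1 (0-2): L=1.3900, (cx,cy)=(1.0000,0.0000)
member 2 (1-2): L=1.8739, (cx,cy)=(0.3447,-0.9387)
member 3 (1-3): L=1.5114, (cx,cy)=(0.9964,-0.0847)
member 4 (2-3): L=1.8438, (cx,cy)=(0.4664,0.8846)
member 5 (2-4): L=1.6100, (cx,cy)=(1.0000,0.0000)
member 6 (3-4): L=1.7952, (cx,cy)=(0.4178,-0.9085)
solve A·x = −loads:
  F[0-1] = +530.9157 N (tension)
  F[0-2] = +2851.6294 N (tension)
  F[1-2] = -2043.1849 N (compression)
  F[1-3] = -539.0569 N (compression)
  F[2-3] = +2168.2221 N (tension)
  F[2-4] = +1135.9650 N (tension)
  F[3-4] = -2719.0111 N (compression)
  Rx@0 = -3058.4500 N
  Ry@0 = -488.9752 N
  Ry@4 = +2470.3452 N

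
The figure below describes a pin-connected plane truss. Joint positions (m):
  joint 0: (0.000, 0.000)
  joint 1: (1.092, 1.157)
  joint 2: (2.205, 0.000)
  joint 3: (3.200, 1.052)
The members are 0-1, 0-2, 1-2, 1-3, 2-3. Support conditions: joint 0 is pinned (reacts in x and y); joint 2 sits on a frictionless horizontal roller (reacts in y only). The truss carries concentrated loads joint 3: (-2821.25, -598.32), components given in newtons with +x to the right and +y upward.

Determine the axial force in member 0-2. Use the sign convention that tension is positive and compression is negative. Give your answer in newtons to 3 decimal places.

N=4 nodes, M=5 members, R=3 reactions → 2N=8, M+R=8
member 0 (0-1): L=1.5909, (cx,cy)=(0.6864,0.7272)
member 1 (0-2): L=2.2050, (cx,cy)=(1.0000,0.0000)
member 2 (1-2): L=1.6054, (cx,cy)=(0.6933,-0.7207)
member 3 (1-3): L=2.1106, (cx,cy)=(0.9988,-0.0497)
member 4 (2-3): L=1.4480, (cx,cy)=(0.6872,0.7265)
solve A·x = −loads:
  F[0-1] = -1479.5962 N (compression)
  F[0-2] = -1805.6795 N (compression)
  F[1-2] = +1641.9360 N (tension)
  F[1-3] = -2156.5466 N (compression)
  F[2-3] = -971.2189 N (compression)
  Rx@0 = +2821.2500 N
  Ry@0 = +1076.0211 N
  Ry@2 = -477.7011 N

-1805.679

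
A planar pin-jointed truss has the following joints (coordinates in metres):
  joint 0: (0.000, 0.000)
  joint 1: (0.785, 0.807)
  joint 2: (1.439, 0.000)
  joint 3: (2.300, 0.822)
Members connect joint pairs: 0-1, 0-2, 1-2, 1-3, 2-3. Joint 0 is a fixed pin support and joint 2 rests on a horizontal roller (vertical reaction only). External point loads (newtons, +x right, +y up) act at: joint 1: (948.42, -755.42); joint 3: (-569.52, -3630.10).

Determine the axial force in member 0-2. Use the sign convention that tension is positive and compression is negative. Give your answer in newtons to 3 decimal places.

N=4 nodes, M=5 members, R=3 reactions → 2N=8, M+R=8
member 0 (0-1): L=1.1258, (cx,cy)=(0.6973,0.7168)
member 1 (0-2): L=1.4390, (cx,cy)=(1.0000,0.0000)
member 2 (1-2): L=1.0387, (cx,cy)=(0.6296,-0.7769)
member 3 (1-3): L=1.5151, (cx,cy)=(1.0000,0.0099)
member 4 (2-3): L=1.1904, (cx,cy)=(0.7233,0.6905)
solve A·x = −loads:
  F[0-1] = +2839.2931 N (tension)
  F[0-2] = -1600.8500 N (compression)
  F[1-2] = -3550.3667 N (compression)
  F[1-3] = +3266.8491 N (tension)
  F[2-3] = -5303.7715 N (compression)
  Rx@0 = -378.9000 N
  Ry@0 = -2035.2334 N
  Ry@2 = +6420.7534 N

-1600.850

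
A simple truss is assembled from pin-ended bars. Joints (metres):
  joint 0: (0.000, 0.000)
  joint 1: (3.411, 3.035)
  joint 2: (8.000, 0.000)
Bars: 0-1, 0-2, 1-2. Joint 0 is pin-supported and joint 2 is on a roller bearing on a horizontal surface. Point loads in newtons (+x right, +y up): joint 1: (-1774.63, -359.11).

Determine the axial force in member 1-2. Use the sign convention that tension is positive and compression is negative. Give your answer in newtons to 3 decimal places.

N=3 nodes, M=3 members, R=3 reactions → 2N=6, M+R=6
member 0 (0-1): L=4.5658, (cx,cy)=(0.7471,0.6647)
member 1 (0-2): L=8.0000, (cx,cy)=(1.0000,0.0000)
member 2 (1-2): L=5.5018, (cx,cy)=(0.8341,-0.5516)
solve A·x = −loads:
  F[0-1] = -1322.7080 N (compression)
  F[0-2] = -786.4574 N (compression)
  F[1-2] = +942.8974 N (tension)
  Rx@0 = +1774.6300 N
  Ry@0 = +879.2447 N
  Ry@2 = -520.1347 N

942.897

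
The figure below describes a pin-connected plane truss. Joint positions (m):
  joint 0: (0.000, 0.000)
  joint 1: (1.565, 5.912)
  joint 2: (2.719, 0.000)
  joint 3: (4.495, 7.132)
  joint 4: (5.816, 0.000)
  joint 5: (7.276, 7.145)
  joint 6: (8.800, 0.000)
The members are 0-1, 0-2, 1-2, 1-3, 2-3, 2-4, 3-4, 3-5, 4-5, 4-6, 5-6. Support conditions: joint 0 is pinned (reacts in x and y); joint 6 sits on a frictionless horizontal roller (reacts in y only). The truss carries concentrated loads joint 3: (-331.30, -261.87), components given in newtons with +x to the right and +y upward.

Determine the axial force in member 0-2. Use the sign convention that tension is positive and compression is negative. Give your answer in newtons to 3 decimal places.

N=7 nodes, M=11 members, R=3 reactions → 2N=14, M+R=14
member 0 (0-1): L=6.1156, (cx,cy)=(0.2559,0.9667)
member 1 (0-2): L=2.7190, (cx,cy)=(1.0000,0.0000)
member 2 (1-2): L=6.0236, (cx,cy)=(0.1916,-0.9815)
member 3 (1-3): L=3.1738, (cx,cy)=(0.9232,0.3844)
member 4 (2-3): L=7.3498, (cx,cy)=(0.2416,0.9704)
member 5 (2-4): L=3.0970, (cx,cy)=(1.0000,0.0000)
member 6 (3-4): L=7.2533, (cx,cy)=(0.1821,-0.9833)
member 7 (3-5): L=2.7810, (cx,cy)=(1.0000,0.0047)
member 8 (4-5): L=7.2926, (cx,cy)=(0.2002,0.9798)
member 9 (4-6): L=2.9840, (cx,cy)=(1.0000,0.0000)
member 10 (5-6): L=7.3057, (cx,cy)=(0.2086,-0.9780)
solve A·x = −loads:
  F[0-1] = -410.2725 N (compression)
  F[0-2] = -226.3106 N (compression)
  F[1-2] = +332.5292 N (tension)
  F[1-3] = -182.7350 N (compression)
  F[2-3] = -336.3367 N (compression)
  F[2-4] = -81.3324 N (compression)
  F[3-4] = +137.3012 N (tension)
  F[3-5] = +56.3272 N (tension)
  F[4-5] = -137.7946 N (compression)
  F[4-6] = -28.7398 N (compression)
  F[5-6] = +137.7725 N (tension)
  Rx@0 = +331.3000 N
  Ry@0 = +396.6116 N
  Ry@6 = -134.7416 N

-226.311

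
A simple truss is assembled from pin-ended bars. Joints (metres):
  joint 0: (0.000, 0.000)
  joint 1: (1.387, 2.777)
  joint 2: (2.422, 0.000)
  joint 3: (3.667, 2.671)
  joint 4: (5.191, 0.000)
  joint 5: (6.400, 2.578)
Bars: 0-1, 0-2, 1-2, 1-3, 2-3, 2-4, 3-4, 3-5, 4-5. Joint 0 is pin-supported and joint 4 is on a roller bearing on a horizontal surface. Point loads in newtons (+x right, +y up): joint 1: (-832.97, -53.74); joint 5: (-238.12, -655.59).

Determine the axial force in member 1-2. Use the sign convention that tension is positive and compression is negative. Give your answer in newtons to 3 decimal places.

400.256

N=6 nodes, M=9 members, R=3 reactions → 2N=12, M+R=12
member 0 (0-1): L=3.1041, (cx,cy)=(0.4468,0.8946)
member 1 (0-2): L=2.4220, (cx,cy)=(1.0000,0.0000)
member 2 (1-2): L=2.9636, (cx,cy)=(0.3492,-0.9370)
member 3 (1-3): L=2.2825, (cx,cy)=(0.9989,-0.0464)
member 4 (2-3): L=2.9469, (cx,cy)=(0.4225,0.9064)
member 5 (2-4): L=2.7690, (cx,cy)=(1.0000,0.0000)
member 6 (3-4): L=3.0752, (cx,cy)=(0.4956,-0.8686)
member 7 (3-5): L=2.7346, (cx,cy)=(0.9994,-0.0340)
member 8 (4-5): L=2.8474, (cx,cy)=(0.4246,0.9054)
solve A·x = −loads:
  F[0-1] = -503.6310 N (compression)
  F[0-2] = -846.0541 N (compression)
  F[1-2] = +400.2561 N (tension)
  F[1-3] = +468.6556 N (tension)
  F[2-3] = -413.7959 N (compression)
  F[2-4] = -531.4508 N (compression)
  F[3-4] = +454.1943 N (tension)
  F[3-5] = +68.2813 N (tension)
  F[4-5] = -721.5375 N (compression)
  Rx@0 = +1071.0900 N
  Ry@0 = +450.5586 N
  Ry@4 = +258.7714 N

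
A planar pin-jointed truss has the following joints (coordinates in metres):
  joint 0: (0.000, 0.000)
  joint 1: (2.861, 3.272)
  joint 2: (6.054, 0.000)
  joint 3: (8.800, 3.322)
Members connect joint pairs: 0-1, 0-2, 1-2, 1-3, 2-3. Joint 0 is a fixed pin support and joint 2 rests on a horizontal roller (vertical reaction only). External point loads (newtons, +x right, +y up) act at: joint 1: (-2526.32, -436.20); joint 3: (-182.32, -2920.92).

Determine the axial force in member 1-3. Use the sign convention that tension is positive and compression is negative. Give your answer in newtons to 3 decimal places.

2247.865

N=4 nodes, M=5 members, R=3 reactions → 2N=8, M+R=8
member 0 (0-1): L=4.3464, (cx,cy)=(0.6582,0.7528)
member 1 (0-2): L=6.0540, (cx,cy)=(1.0000,0.0000)
member 2 (1-2): L=4.5718, (cx,cy)=(0.6984,-0.7157)
member 3 (1-3): L=5.9392, (cx,cy)=(1.0000,0.0084)
member 4 (2-3): L=4.3100, (cx,cy)=(0.6371,0.7708)
solve A·x = −loads:
  F[0-1] = -492.3174 N (compression)
  F[0-2] = -2384.5751 N (compression)
  F[1-2] = -65.1916 N (compression)
  F[1-3] = +2247.8655 N (tension)
  F[2-3] = -3814.1967 N (compression)
  Rx@0 = +2708.6400 N
  Ry@0 = +370.6188 N
  Ry@2 = +2986.5012 N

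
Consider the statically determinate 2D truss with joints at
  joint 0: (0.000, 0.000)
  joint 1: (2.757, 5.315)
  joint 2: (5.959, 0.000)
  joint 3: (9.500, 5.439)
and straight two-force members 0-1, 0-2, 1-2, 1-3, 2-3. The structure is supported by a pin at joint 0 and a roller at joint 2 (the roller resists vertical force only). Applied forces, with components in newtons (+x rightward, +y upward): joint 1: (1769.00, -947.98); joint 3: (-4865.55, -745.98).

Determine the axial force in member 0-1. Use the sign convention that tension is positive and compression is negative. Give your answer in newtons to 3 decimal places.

N=4 nodes, M=5 members, R=3 reactions → 2N=8, M+R=8
member 0 (0-1): L=5.9875, (cx,cy)=(0.4605,0.8877)
member 1 (0-2): L=5.9590, (cx,cy)=(1.0000,0.0000)
member 2 (1-2): L=6.2050, (cx,cy)=(0.5160,-0.8566)
member 3 (1-3): L=6.7441, (cx,cy)=(0.9998,0.0184)
member 4 (2-3): L=6.4901, (cx,cy)=(0.5456,0.8380)
solve A·x = −loads:
  F[0-1] = -3299.8910 N (compression)
  F[0-2] = -1577.0870 N (compression)
  F[1-2] = +2217.8663 N (tension)
  F[1-3] = -4433.7100 N (compression)
  F[2-3] = -792.8689 N (compression)
  Rx@0 = +3096.5500 N
  Ry@0 = +2929.2513 N
  Ry@2 = -1235.2913 N

-3299.891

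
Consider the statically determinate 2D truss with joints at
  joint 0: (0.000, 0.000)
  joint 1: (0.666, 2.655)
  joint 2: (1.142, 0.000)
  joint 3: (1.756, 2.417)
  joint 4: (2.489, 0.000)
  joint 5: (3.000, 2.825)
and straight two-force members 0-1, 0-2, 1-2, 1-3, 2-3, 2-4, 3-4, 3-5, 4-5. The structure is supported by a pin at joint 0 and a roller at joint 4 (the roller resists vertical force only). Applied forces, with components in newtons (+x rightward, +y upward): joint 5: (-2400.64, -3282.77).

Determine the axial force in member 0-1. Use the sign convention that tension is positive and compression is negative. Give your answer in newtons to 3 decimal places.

N=6 nodes, M=9 members, R=3 reactions → 2N=12, M+R=12
member 0 (0-1): L=2.7373, (cx,cy)=(0.2433,0.9699)
member 1 (0-2): L=1.1420, (cx,cy)=(1.0000,0.0000)
member 2 (1-2): L=2.6973, (cx,cy)=(0.1765,-0.9843)
member 3 (1-3): L=1.1157, (cx,cy)=(0.9770,-0.2133)
member 4 (2-3): L=2.4938, (cx,cy)=(0.2462,0.9692)
member 5 (2-4): L=1.3470, (cx,cy)=(1.0000,0.0000)
member 6 (3-4): L=2.5257, (cx,cy)=(0.2902,-0.9570)
member 7 (3-5): L=1.3092, (cx,cy)=(0.9502,0.3116)
member 8 (4-5): L=2.8708, (cx,cy)=(0.1780,0.9840)
solve A·x = −loads:
  F[0-1] = -2114.2851 N (compression)
  F[0-2] = -1886.2150 N (compression)
  F[1-2] = +2287.0927 N (tension)
  F[1-3] = -939.6590 N (compression)
  F[2-3] = -2322.7019 N (compression)
  F[2-4] = -910.7294 N (compression)
  F[3-4] = +1484.6781 N (tension)
  F[3-5] = -2021.4570 N (compression)
  F[4-5] = -2695.8505 N (compression)
  Rx@0 = +2400.6400 N
  Ry@0 = +2050.7483 N
  Ry@4 = +1232.0217 N

-2114.285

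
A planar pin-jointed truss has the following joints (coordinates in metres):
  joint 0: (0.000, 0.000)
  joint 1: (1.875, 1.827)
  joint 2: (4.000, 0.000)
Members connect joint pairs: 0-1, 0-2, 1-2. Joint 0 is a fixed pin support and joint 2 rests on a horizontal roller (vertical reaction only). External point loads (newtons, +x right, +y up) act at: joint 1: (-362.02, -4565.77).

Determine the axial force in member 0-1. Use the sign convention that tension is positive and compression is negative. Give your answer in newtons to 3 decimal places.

-3712.556

N=3 nodes, M=3 members, R=3 reactions → 2N=6, M+R=6
member 0 (0-1): L=2.6179, (cx,cy)=(0.7162,0.6979)
member 1 (0-2): L=4.0000, (cx,cy)=(1.0000,0.0000)
member 2 (1-2): L=2.8024, (cx,cy)=(0.7583,-0.6519)
solve A·x = −loads:
  F[0-1] = -3712.5562 N (compression)
  F[0-2] = +2296.9680 N (tension)
  F[1-2] = -3029.2083 N (compression)
  Rx@0 = +362.0200 N
  Ry@0 = +2590.9179 N
  Ry@2 = +1974.8521 N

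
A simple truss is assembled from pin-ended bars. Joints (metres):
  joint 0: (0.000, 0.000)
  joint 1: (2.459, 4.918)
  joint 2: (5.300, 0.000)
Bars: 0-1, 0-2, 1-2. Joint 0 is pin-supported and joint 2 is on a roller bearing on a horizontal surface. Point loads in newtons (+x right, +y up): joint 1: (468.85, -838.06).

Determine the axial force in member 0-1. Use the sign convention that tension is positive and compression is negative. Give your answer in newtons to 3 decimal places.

N=3 nodes, M=3 members, R=3 reactions → 2N=6, M+R=6
member 0 (0-1): L=5.4985, (cx,cy)=(0.4472,0.8944)
member 1 (0-2): L=5.3000, (cx,cy)=(1.0000,0.0000)
member 2 (1-2): L=5.6796, (cx,cy)=(0.5002,-0.8659)
solve A·x = −loads:
  F[0-1] = -15.8474 N (compression)
  F[0-2] = +475.9372 N (tension)
  F[1-2] = -951.4745 N (compression)
  Rx@0 = -468.8500 N
  Ry@0 = +14.1744 N
  Ry@2 = +823.8856 N

-15.847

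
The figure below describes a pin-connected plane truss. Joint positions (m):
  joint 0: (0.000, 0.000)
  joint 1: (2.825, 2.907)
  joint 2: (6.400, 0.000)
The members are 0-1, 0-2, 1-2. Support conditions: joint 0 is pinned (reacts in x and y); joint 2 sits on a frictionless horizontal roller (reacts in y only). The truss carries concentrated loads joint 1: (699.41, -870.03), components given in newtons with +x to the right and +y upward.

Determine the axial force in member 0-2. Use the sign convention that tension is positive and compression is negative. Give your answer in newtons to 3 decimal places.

N=3 nodes, M=3 members, R=3 reactions → 2N=6, M+R=6
member 0 (0-1): L=4.0536, (cx,cy)=(0.6969,0.7171)
member 1 (0-2): L=6.4000, (cx,cy)=(1.0000,0.0000)
member 2 (1-2): L=4.6077, (cx,cy)=(0.7759,-0.6309)
solve A·x = −loads:
  F[0-1] = -234.6907 N (compression)
  F[0-2] = +862.9706 N (tension)
  F[1-2] = -1112.2642 N (compression)
  Rx@0 = -699.4100 N
  Ry@0 = +168.3082 N
  Ry@2 = +701.7218 N

862.971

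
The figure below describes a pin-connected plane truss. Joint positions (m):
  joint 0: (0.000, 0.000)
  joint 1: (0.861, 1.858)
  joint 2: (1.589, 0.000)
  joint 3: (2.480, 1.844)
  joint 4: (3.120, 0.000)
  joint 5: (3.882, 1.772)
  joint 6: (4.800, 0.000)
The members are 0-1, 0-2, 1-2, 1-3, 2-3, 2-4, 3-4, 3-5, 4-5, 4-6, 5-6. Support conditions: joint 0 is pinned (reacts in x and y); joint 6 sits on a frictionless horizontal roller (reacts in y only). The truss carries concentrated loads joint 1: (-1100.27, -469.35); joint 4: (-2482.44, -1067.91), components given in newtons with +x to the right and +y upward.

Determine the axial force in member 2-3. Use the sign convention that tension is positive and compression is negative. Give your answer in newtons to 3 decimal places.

-792.009

N=7 nodes, M=11 members, R=3 reactions → 2N=14, M+R=14
member 0 (0-1): L=2.0478, (cx,cy)=(0.4205,0.9073)
member 1 (0-2): L=1.5890, (cx,cy)=(1.0000,0.0000)
member 2 (1-2): L=1.9955, (cx,cy)=(0.3648,-0.9311)
member 3 (1-3): L=1.6191, (cx,cy)=(1.0000,-0.0086)
member 4 (2-3): L=2.0480, (cx,cy)=(0.4351,0.9004)
member 5 (2-4): L=1.5310, (cx,cy)=(1.0000,0.0000)
member 6 (3-4): L=1.9519, (cx,cy)=(0.3279,-0.9447)
member 7 (3-5): L=1.4038, (cx,cy)=(0.9987,-0.0513)
member 8 (4-5): L=1.9289, (cx,cy)=(0.3950,0.9187)
member 9 (4-6): L=1.6800, (cx,cy)=(1.0000,0.0000)
member 10 (5-6): L=1.9957, (cx,cy)=(0.4600,-0.8879)
solve A·x = −loads:
  F[0-1] = -1305.8583 N (compression)
  F[0-2] = -3033.6603 N (compression)
  F[1-2] = +765.9112 N (tension)
  F[1-3] = +271.8146 N (tension)
  F[2-3] = -792.0087 N (compression)
  F[2-4] = -2409.6706 N (compression)
  F[3-4] = +775.1140 N (tension)
  F[3-5] = -327.3482 N (compression)
  F[4-5] = +365.3642 N (tension)
  F[4-6] = +182.5820 N (tension)
  F[5-6] = -396.9214 N (compression)
  Rx@0 = +3582.7100 N
  Ry@0 = +1184.8250 N
  Ry@6 = +352.4350 N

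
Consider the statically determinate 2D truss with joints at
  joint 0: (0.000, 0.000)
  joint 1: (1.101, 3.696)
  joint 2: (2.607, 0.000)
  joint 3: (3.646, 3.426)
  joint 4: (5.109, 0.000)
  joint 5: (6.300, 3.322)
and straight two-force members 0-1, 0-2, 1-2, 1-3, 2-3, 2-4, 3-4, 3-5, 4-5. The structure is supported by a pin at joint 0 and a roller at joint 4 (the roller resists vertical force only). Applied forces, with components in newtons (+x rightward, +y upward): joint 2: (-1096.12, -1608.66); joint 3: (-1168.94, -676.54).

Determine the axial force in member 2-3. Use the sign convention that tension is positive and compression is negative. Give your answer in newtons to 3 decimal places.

-308.077

N=6 nodes, M=9 members, R=3 reactions → 2N=12, M+R=12
member 0 (0-1): L=3.8565, (cx,cy)=(0.2855,0.9584)
member 1 (0-2): L=2.6070, (cx,cy)=(1.0000,0.0000)
member 2 (1-2): L=3.9910, (cx,cy)=(0.3773,-0.9261)
member 3 (1-3): L=2.5593, (cx,cy)=(0.9944,-0.1055)
member 4 (2-3): L=3.5801, (cx,cy)=(0.2902,0.9570)
member 5 (2-4): L=2.5020, (cx,cy)=(1.0000,0.0000)
member 6 (3-4): L=3.7253, (cx,cy)=(0.3927,-0.9197)
member 7 (3-5): L=2.6560, (cx,cy)=(0.9992,-0.0392)
member 8 (4-5): L=3.5290, (cx,cy)=(0.3375,0.9413)
solve A·x = −loads:
  F[0-1] = -1842.0657 N (compression)
  F[0-2] = -1739.1654 N (compression)
  F[1-2] = +2055.4296 N (tension)
  F[1-3] = -1308.8038 N (compression)
  F[2-3] = -308.0770 N (compression)
  F[2-4] = +221.9690 N (tension)
  F[3-4] = -565.2090 N (compression)
  F[3-5] = +0.0000 N (tension)
  F[4-5] = -0.0000 N (compression)
  Rx@0 = +2265.0600 N
  Ry@0 = +1765.4010 N
  Ry@4 = +519.7990 N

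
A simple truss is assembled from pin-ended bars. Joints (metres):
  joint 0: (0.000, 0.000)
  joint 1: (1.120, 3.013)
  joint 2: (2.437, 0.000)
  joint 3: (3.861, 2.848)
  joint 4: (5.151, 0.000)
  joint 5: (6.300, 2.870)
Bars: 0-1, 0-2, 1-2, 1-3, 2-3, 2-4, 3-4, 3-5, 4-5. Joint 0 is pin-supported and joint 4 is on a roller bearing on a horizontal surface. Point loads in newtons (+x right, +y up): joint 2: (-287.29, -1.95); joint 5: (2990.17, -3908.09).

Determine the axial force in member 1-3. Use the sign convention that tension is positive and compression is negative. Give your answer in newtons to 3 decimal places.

N=6 nodes, M=9 members, R=3 reactions → 2N=12, M+R=12
member 0 (0-1): L=3.2144, (cx,cy)=(0.3484,0.9373)
member 1 (0-2): L=2.4370, (cx,cy)=(1.0000,0.0000)
member 2 (1-2): L=3.2883, (cx,cy)=(0.4005,-0.9163)
member 3 (1-3): L=2.7460, (cx,cy)=(0.9982,-0.0601)
member 4 (2-3): L=3.1842, (cx,cy)=(0.4472,0.8944)
member 5 (2-4): L=2.7140, (cx,cy)=(1.0000,0.0000)
member 6 (3-4): L=3.1265, (cx,cy)=(0.4126,-0.9109)
member 7 (3-5): L=2.4391, (cx,cy)=(1.0000,0.0090)
member 8 (4-5): L=3.0915, (cx,cy)=(0.3717,0.9284)
solve A·x = −loads:
  F[0-1] = +2706.3611 N (tension)
  F[0-2] = +1759.9062 N (tension)
  F[1-2] = -2906.9603 N (compression)
  F[1-3] = +2111.0716 N (tension)
  F[2-3] = +2980.1961 N (tension)
  F[2-4] = -449.8712 N (compression)
  F[3-4] = -2741.7366 N (compression)
  F[3-5] = +4571.4614 N (tension)
  F[4-5] = -4254.0626 N (compression)
  Rx@0 = -2702.8800 N
  Ry@0 = -2536.7678 N
  Ry@4 = +6446.8078 N

2111.072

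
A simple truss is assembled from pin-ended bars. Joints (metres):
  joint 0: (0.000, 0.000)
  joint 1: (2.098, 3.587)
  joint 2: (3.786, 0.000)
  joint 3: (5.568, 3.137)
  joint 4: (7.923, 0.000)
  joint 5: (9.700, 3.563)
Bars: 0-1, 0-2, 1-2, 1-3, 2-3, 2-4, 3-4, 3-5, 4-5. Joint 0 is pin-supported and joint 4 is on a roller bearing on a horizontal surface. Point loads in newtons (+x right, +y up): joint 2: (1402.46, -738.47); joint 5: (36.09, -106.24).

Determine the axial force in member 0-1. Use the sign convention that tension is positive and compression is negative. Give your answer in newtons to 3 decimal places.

N=6 nodes, M=9 members, R=3 reactions → 2N=12, M+R=12
member 0 (0-1): L=4.1555, (cx,cy)=(0.5049,0.8632)
member 1 (0-2): L=3.7860, (cx,cy)=(1.0000,0.0000)
member 2 (1-2): L=3.9643, (cx,cy)=(0.4258,-0.9048)
member 3 (1-3): L=3.4991, (cx,cy)=(0.9917,-0.1286)
member 4 (2-3): L=3.6078, (cx,cy)=(0.4939,0.8695)
member 5 (2-4): L=4.1370, (cx,cy)=(1.0000,0.0000)
member 6 (3-4): L=3.9226, (cx,cy)=(0.6004,-0.7997)
member 7 (3-5): L=4.1539, (cx,cy)=(0.9947,0.1026)
member 8 (4-5): L=3.9815, (cx,cy)=(0.4463,0.8949)
solve A·x = −loads:
  F[0-1] = -400.2983 N (compression)
  F[0-2] = +1640.6499 N (tension)
  F[1-2] = +437.5516 N (tension)
  F[1-3] = -391.6605 N (compression)
  F[2-3] = +393.9783 N (tension)
  F[2-4] = +229.9009 N (tension)
  F[3-4] = -479.2322 N (compression)
  F[3-5] = +94.4020 N (tension)
  F[4-5] = -129.5386 N (compression)
  Rx@0 = -1438.5500 N
  Ry@0 = +345.5349 N
  Ry@4 = +499.1751 N

-400.298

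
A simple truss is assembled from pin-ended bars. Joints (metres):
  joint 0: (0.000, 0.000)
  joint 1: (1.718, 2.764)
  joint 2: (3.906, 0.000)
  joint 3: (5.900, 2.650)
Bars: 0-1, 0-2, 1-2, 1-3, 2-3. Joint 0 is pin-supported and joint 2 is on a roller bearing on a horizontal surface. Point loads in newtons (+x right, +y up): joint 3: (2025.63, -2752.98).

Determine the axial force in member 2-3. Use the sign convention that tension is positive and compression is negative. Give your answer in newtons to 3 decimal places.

N=4 nodes, M=5 members, R=3 reactions → 2N=8, M+R=8
member 0 (0-1): L=3.2544, (cx,cy)=(0.5279,0.8493)
member 1 (0-2): L=3.9060, (cx,cy)=(1.0000,0.0000)
member 2 (1-2): L=3.5252, (cx,cy)=(0.6207,-0.7841)
member 3 (1-3): L=4.1836, (cx,cy)=(0.9996,-0.0272)
member 4 (2-3): L=3.3164, (cx,cy)=(0.6013,0.7991)
solve A·x = −loads:
  F[0-1] = +3272.8569 N (tension)
  F[0-2] = +297.8948 N (tension)
  F[1-2] = -3684.7579 N (compression)
  F[1-3] = +4016.2596 N (tension)
  F[2-3] = -3308.3179 N (compression)
  Rx@0 = -2025.6300 N
  Ry@0 = -2779.6625 N
  Ry@2 = +5532.6425 N

-3308.318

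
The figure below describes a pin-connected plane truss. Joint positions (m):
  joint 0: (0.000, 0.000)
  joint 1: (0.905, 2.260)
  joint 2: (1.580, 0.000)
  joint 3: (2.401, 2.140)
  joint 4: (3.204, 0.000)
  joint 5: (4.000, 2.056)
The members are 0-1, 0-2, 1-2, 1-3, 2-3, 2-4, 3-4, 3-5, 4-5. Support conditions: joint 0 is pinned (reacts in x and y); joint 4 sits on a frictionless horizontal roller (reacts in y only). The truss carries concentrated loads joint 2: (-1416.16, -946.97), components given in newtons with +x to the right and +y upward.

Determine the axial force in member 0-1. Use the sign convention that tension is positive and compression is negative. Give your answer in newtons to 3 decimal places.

-517.041

N=6 nodes, M=9 members, R=3 reactions → 2N=12, M+R=12
member 0 (0-1): L=2.4345, (cx,cy)=(0.3717,0.9283)
member 1 (0-2): L=1.5800, (cx,cy)=(1.0000,0.0000)
member 2 (1-2): L=2.3586, (cx,cy)=(0.2862,-0.9582)
member 3 (1-3): L=1.5008, (cx,cy)=(0.9968,-0.0800)
member 4 (2-3): L=2.2921, (cx,cy)=(0.3582,0.9336)
member 5 (2-4): L=1.6240, (cx,cy)=(1.0000,0.0000)
member 6 (3-4): L=2.2857, (cx,cy)=(0.3513,-0.9363)
member 7 (3-5): L=1.6012, (cx,cy)=(0.9986,-0.0525)
member 8 (4-5): L=2.2047, (cx,cy)=(0.3610,0.9325)
solve A·x = −loads:
  F[0-1] = -517.0410 N (compression)
  F[0-2] = -1223.9527 N (compression)
  F[1-2] = +529.7203 N (tension)
  F[1-3] = -344.9074 N (compression)
  F[2-3] = +470.6319 N (tension)
  F[2-4] = +175.2276 N (tension)
  F[3-4] = -498.7761 N (compression)
  F[3-5] = -0.0000 N (compression)
  F[4-5] = +0.0000 N (tension)
  Rx@0 = +1416.1600 N
  Ry@0 = +479.9873 N
  Ry@4 = +466.9827 N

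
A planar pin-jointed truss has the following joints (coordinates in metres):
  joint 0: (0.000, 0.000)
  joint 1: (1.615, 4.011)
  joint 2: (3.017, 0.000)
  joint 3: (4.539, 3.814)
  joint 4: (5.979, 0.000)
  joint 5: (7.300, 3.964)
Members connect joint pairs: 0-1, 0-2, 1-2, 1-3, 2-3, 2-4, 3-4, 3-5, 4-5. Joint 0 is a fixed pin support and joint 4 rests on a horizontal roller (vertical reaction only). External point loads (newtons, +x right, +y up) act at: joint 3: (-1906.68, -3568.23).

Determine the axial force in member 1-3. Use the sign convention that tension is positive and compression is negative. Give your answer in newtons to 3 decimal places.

-1602.547

N=6 nodes, M=9 members, R=3 reactions → 2N=12, M+R=12
member 0 (0-1): L=4.3239, (cx,cy)=(0.3735,0.9276)
member 1 (0-2): L=3.0170, (cx,cy)=(1.0000,0.0000)
member 2 (1-2): L=4.2490, (cx,cy)=(0.3300,-0.9440)
member 3 (1-3): L=2.9306, (cx,cy)=(0.9977,-0.0672)
member 4 (2-3): L=4.1065, (cx,cy)=(0.3706,0.9288)
member 5 (2-4): L=2.9620, (cx,cy)=(1.0000,0.0000)
member 6 (3-4): L=4.0768, (cx,cy)=(0.3532,-0.9355)
member 7 (3-5): L=2.7651, (cx,cy)=(0.9985,0.0542)
member 8 (4-5): L=4.1783, (cx,cy)=(0.3162,0.9487)
solve A·x = −loads:
  F[0-1] = -2237.5896 N (compression)
  F[0-2] = -1070.9334 N (compression)
  F[1-2] = +2312.9148 N (tension)
  F[1-3] = -1602.5465 N (compression)
  F[2-3] = -2350.8052 N (compression)
  F[2-4] = +563.5320 N (tension)
  F[3-4] = -1595.4168 N (compression)
  F[3-5] = -0.0000 N (tension)
  F[4-5] = +0.0000 N (tension)
  Rx@0 = +1906.6800 N
  Ry@0 = +2075.6529 N
  Ry@4 = +1492.5771 N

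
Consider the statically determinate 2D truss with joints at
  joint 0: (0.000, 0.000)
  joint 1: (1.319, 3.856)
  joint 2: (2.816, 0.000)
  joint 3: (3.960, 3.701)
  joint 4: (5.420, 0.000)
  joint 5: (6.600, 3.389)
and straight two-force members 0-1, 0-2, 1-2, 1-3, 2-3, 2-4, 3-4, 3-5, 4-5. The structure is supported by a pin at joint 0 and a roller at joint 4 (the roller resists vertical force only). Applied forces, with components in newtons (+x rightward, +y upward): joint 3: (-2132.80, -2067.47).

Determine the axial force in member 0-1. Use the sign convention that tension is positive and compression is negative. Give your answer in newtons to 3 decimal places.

-2127.812

N=6 nodes, M=9 members, R=3 reactions → 2N=12, M+R=12
member 0 (0-1): L=4.0754, (cx,cy)=(0.3237,0.9462)
member 1 (0-2): L=2.8160, (cx,cy)=(1.0000,0.0000)
member 2 (1-2): L=4.1364, (cx,cy)=(0.3619,-0.9322)
member 3 (1-3): L=2.6455, (cx,cy)=(0.9983,-0.0586)
member 4 (2-3): L=3.8738, (cx,cy)=(0.2953,0.9554)
member 5 (2-4): L=2.6040, (cx,cy)=(1.0000,0.0000)
member 6 (3-4): L=3.9786, (cx,cy)=(0.3670,-0.9302)
member 7 (3-5): L=2.6584, (cx,cy)=(0.9931,-0.1174)
member 8 (4-5): L=3.5886, (cx,cy)=(0.3288,0.9444)
solve A·x = −loads:
  F[0-1] = -2127.8116 N (compression)
  F[0-2] = -1444.1274 N (compression)
  F[1-2] = +2254.4055 N (tension)
  F[1-3] = -1507.1525 N (compression)
  F[2-3] = -2199.6960 N (compression)
  F[2-4] = +21.3757 N (tension)
  F[3-4] = -58.2499 N (compression)
  F[3-5] = -0.0000 N (compression)
  F[4-5] = +0.0000 N (tension)
  Rx@0 = +2132.8000 N
  Ry@0 = +2013.2839 N
  Ry@4 = +54.1861 N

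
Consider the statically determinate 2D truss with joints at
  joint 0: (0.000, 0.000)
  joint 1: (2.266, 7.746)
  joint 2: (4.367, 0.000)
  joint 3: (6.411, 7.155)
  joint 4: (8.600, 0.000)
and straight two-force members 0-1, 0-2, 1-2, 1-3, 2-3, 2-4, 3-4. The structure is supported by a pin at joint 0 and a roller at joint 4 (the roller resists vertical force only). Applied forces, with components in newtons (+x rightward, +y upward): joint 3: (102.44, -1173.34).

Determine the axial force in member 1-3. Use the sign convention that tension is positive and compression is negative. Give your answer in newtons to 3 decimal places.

N=5 nodes, M=7 members, R=3 reactions → 2N=10, M+R=10
member 0 (0-1): L=8.0706, (cx,cy)=(0.2808,0.9598)
member 1 (0-2): L=4.3670, (cx,cy)=(1.0000,0.0000)
member 2 (1-2): L=8.0259, (cx,cy)=(0.2618,-0.9651)
member 3 (1-3): L=4.1869, (cx,cy)=(0.9900,-0.1412)
member 4 (2-3): L=7.4412, (cx,cy)=(0.2747,0.9615)
member 5 (2-4): L=4.2330, (cx,cy)=(1.0000,0.0000)
member 6 (3-4): L=7.4824, (cx,cy)=(0.2926,-0.9562)
solve A·x = −loads:
  F[0-1] = -222.3733 N (compression)
  F[0-2] = +164.8759 N (tension)
  F[1-2] = +239.6310 N (tension)
  F[1-3] = -126.4320 N (compression)
  F[2-3] = -240.5267 N (compression)
  F[2-4] = +293.6753 N (tension)
  F[3-4] = -1003.8305 N (compression)
  Rx@0 = -102.4400 N
  Ry@0 = +213.4283 N
  Ry@4 = +959.9117 N

-126.432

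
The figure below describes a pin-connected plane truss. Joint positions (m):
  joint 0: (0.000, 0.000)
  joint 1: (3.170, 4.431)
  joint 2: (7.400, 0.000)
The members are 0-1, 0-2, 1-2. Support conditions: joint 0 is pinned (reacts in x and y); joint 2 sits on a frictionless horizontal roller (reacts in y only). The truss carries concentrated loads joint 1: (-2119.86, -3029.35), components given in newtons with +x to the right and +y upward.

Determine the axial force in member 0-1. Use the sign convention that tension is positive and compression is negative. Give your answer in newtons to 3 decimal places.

-3689.884

N=3 nodes, M=3 members, R=3 reactions → 2N=6, M+R=6
member 0 (0-1): L=5.4482, (cx,cy)=(0.5818,0.8133)
member 1 (0-2): L=7.4000, (cx,cy)=(1.0000,0.0000)
member 2 (1-2): L=6.1259, (cx,cy)=(0.6905,-0.7233)
solve A·x = −loads:
  F[0-1] = -3689.8842 N (compression)
  F[0-2] = +27.0833 N (tension)
  F[1-2] = -39.2221 N (compression)
  Rx@0 = +2119.8600 N
  Ry@0 = +3000.9798 N
  Ry@2 = +28.3702 N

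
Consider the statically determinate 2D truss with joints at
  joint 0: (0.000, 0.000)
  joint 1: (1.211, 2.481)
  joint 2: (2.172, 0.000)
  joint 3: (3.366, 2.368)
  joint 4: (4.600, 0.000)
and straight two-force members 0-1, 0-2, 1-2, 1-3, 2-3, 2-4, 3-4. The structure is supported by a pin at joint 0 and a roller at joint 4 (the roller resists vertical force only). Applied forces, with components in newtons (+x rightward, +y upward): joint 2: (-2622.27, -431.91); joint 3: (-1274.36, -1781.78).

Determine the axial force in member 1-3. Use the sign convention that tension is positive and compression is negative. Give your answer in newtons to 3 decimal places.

-1218.736

N=5 nodes, M=7 members, R=3 reactions → 2N=10, M+R=10
member 0 (0-1): L=2.7608, (cx,cy)=(0.4386,0.8987)
member 1 (0-2): L=2.1720, (cx,cy)=(1.0000,0.0000)
member 2 (1-2): L=2.6606, (cx,cy)=(0.3612,-0.9325)
member 3 (1-3): L=2.1580, (cx,cy)=(0.9986,-0.0524)
member 4 (2-3): L=2.6520, (cx,cy)=(0.4502,0.8929)
member 5 (2-4): L=2.4280, (cx,cy)=(1.0000,0.0000)
member 6 (3-4): L=2.6702, (cx,cy)=(0.4621,-0.8868)
solve A·x = −loads:
  F[0-1] = -1515.5596 N (compression)
  F[0-2] = -3231.8376 N (compression)
  F[1-2] = +1529.0148 N (tension)
  F[1-3] = -1218.7361 N (compression)
  F[2-3] = -1113.0770 N (compression)
  F[2-4] = +443.8421 N (tension)
  F[3-4] = -960.4252 N (compression)
  Rx@0 = +3896.6300 N
  Ry@0 = +1361.9736 N
  Ry@4 = +851.7164 N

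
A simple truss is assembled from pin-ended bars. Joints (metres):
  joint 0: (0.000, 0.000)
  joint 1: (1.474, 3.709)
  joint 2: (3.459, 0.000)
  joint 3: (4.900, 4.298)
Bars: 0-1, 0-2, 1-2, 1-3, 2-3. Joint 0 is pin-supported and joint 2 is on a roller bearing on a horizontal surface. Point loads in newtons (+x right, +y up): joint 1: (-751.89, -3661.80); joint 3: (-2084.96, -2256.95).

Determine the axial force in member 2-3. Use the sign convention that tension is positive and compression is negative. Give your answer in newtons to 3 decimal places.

-2124.841

N=4 nodes, M=5 members, R=3 reactions → 2N=8, M+R=8
member 0 (0-1): L=3.9912, (cx,cy)=(0.3693,0.9293)
member 1 (0-2): L=3.4590, (cx,cy)=(1.0000,0.0000)
member 2 (1-2): L=4.2068, (cx,cy)=(0.4719,-0.8817)
member 3 (1-3): L=3.4763, (cx,cy)=(0.9855,0.1694)
member 4 (2-3): L=4.5331, (cx,cy)=(0.3179,0.9481)
solve A·x = −loads:
  F[0-1] = -4904.8105 N (compression)
  F[0-2] = -1025.4240 N (compression)
  F[1-2] = +741.6967 N (tension)
  F[1-3] = -1430.1905 N (compression)
  F[2-3] = -2124.8406 N (compression)
  Rx@0 = +2836.8500 N
  Ry@0 = +4558.0590 N
  Ry@2 = +1360.6910 N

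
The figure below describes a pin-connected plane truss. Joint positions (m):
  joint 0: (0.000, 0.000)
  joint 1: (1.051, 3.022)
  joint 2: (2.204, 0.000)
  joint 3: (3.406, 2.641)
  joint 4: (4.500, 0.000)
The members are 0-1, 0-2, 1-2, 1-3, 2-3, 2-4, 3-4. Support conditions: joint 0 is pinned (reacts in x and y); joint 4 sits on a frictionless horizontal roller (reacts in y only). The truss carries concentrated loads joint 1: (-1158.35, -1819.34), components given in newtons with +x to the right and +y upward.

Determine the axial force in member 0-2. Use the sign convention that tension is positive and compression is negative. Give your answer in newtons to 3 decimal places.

N=5 nodes, M=7 members, R=3 reactions → 2N=10, M+R=10
member 0 (0-1): L=3.1995, (cx,cy)=(0.3285,0.9445)
member 1 (0-2): L=2.2040, (cx,cy)=(1.0000,0.0000)
member 2 (1-2): L=3.2345, (cx,cy)=(0.3565,-0.9343)
member 3 (1-3): L=2.3856, (cx,cy)=(0.9872,-0.1597)
member 4 (2-3): L=2.9017, (cx,cy)=(0.4142,0.9102)
member 5 (2-4): L=2.2960, (cx,cy)=(1.0000,0.0000)
member 6 (3-4): L=2.8586, (cx,cy)=(0.3827,-0.9239)
solve A·x = −loads:
  F[0-1] = -2299.9446 N (compression)
  F[0-2] = -402.8544 N (compression)
  F[1-2] = +328.3056 N (tension)
  F[1-3] = +289.5394 N (tension)
  F[2-3] = -337.0133 N (compression)
  F[2-4] = -146.2171 N (compression)
  F[3-4] = +382.0653 N (tension)
  Rx@0 = +1158.3500 N
  Ry@0 = +2172.3194 N
  Ry@4 = -352.9794 N

-402.854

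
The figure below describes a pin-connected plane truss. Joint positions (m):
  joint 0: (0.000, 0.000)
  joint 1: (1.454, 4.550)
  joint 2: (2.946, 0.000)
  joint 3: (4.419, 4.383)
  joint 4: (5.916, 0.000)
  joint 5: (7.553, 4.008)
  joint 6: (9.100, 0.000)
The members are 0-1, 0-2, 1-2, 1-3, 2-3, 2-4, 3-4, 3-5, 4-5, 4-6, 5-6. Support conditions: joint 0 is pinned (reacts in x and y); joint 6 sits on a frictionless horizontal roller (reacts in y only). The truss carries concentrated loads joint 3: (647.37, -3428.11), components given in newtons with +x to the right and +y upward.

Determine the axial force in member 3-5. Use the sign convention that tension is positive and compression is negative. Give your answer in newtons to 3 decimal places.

-1507.680

N=7 nodes, M=11 members, R=3 reactions → 2N=14, M+R=14
member 0 (0-1): L=4.7767, (cx,cy)=(0.3044,0.9525)
member 1 (0-2): L=2.9460, (cx,cy)=(1.0000,0.0000)
member 2 (1-2): L=4.7884, (cx,cy)=(0.3116,-0.9502)
member 3 (1-3): L=2.9697, (cx,cy)=(0.9984,-0.0562)
member 4 (2-3): L=4.6239, (cx,cy)=(0.3186,0.9479)
member 5 (2-4): L=2.9700, (cx,cy)=(1.0000,0.0000)
member 6 (3-4): L=4.6316, (cx,cy)=(0.3232,-0.9463)
member 7 (3-5): L=3.1564, (cx,cy)=(0.9929,-0.1188)
member 8 (4-5): L=4.3294, (cx,cy)=(0.3781,0.9258)
member 9 (4-6): L=3.1840, (cx,cy)=(1.0000,0.0000)
member 10 (5-6): L=4.2962, (cx,cy)=(0.3601,-0.9329)
solve A·x = −loads:
  F[0-1] = -1523.9166 N (compression)
  F[0-2] = +1111.2439 N (tension)
  F[1-2] = +1584.4093 N (tension)
  F[1-3] = -959.0741 N (compression)
  F[2-3] = -1588.2796 N (compression)
  F[2-4] = +2110.8928 N (tension)
  F[3-4] = -1899.3310 N (compression)
  F[3-5] = -1507.6798 N (compression)
  F[4-5] = +1941.5240 N (tension)
  F[4-6] = +762.8895 N (tension)
  F[5-6] = -2118.6297 N (compression)
  Rx@0 = -647.3700 N
  Ry@0 = +1451.6000 N
  Ry@6 = +1976.5100 N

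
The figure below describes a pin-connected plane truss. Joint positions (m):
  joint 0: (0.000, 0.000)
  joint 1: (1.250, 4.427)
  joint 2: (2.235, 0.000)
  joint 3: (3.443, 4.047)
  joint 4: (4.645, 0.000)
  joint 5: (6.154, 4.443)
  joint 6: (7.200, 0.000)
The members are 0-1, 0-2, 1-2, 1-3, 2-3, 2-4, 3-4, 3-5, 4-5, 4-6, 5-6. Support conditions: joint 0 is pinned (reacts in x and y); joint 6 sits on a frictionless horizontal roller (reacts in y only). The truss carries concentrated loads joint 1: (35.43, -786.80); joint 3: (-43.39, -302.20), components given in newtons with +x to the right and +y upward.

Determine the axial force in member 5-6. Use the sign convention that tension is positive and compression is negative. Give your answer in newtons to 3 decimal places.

N=7 nodes, M=11 members, R=3 reactions → 2N=14, M+R=14
member 0 (0-1): L=4.6001, (cx,cy)=(0.2717,0.9624)
member 1 (0-2): L=2.2350, (cx,cy)=(1.0000,0.0000)
member 2 (1-2): L=4.5353, (cx,cy)=(0.2172,-0.9761)
member 3 (1-3): L=2.2257, (cx,cy)=(0.9853,-0.1707)
member 4 (2-3): L=4.2234, (cx,cy)=(0.2860,0.9582)
member 5 (2-4): L=2.4100, (cx,cy)=(1.0000,0.0000)
member 6 (3-4): L=4.2217, (cx,cy)=(0.2847,-0.9586)
member 7 (3-5): L=2.7398, (cx,cy)=(0.9895,0.1445)
member 8 (4-5): L=4.6923, (cx,cy)=(0.3216,0.9469)
member 9 (4-6): L=2.5550, (cx,cy)=(1.0000,0.0000)
member 10 (5-6): L=4.5645, (cx,cy)=(0.2292,-0.9734)
solve A·x = −loads:
  F[0-1] = -842.1861 N (compression)
  F[0-2] = +220.8904 N (tension)
  F[1-2] = +74.0449 N (tension)
  F[1-3] = -284.5399 N (compression)
  F[2-3] = -75.4286 N (compression)
  F[2-4] = +258.5463 N (tension)
  F[3-4] = -316.2061 N (compression)
  F[3-5] = -170.3053 N (compression)
  F[4-5] = +320.1245 N (tension)
  F[4-6] = +65.5671 N (tension)
  F[5-6] = -286.1173 N (compression)
  Rx@0 = +7.9600 N
  Ry@0 = +810.4967 N
  Ry@6 = +278.5033 N

-286.117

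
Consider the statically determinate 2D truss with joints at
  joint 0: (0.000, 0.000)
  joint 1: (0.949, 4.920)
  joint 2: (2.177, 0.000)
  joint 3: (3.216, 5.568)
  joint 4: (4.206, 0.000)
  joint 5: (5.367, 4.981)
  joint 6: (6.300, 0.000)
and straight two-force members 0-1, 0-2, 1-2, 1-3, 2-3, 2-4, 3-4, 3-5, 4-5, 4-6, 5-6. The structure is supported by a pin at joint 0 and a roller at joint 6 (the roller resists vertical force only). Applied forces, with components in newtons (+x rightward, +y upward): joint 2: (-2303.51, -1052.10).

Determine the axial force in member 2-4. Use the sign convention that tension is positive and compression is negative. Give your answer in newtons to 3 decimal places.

201.368

N=7 nodes, M=11 members, R=3 reactions → 2N=14, M+R=14
member 0 (0-1): L=5.0107, (cx,cy)=(0.1894,0.9819)
member 1 (0-2): L=2.1770, (cx,cy)=(1.0000,0.0000)
member 2 (1-2): L=5.0709, (cx,cy)=(0.2422,-0.9702)
member 3 (1-3): L=2.3578, (cx,cy)=(0.9615,0.2748)
member 4 (2-3): L=5.6641, (cx,cy)=(0.1834,0.9830)
member 5 (2-4): L=2.0290, (cx,cy)=(1.0000,0.0000)
member 6 (3-4): L=5.6553, (cx,cy)=(0.1751,-0.9846)
member 7 (3-5): L=2.2297, (cx,cy)=(0.9647,-0.2633)
member 8 (4-5): L=5.1145, (cx,cy)=(0.2270,0.9739)
member 9 (4-6): L=2.0940, (cx,cy)=(1.0000,0.0000)
member 10 (5-6): L=5.0676, (cx,cy)=(0.1841,-0.9829)
solve A·x = −loads:
  F[0-1] = -701.2326 N (compression)
  F[0-2] = -2170.7000 N (compression)
  F[1-2] = +625.8839 N (tension)
  F[1-3] = -295.7662 N (compression)
  F[2-3] = +452.5239 N (tension)
  F[2-4] = +201.3678 N (tension)
  F[3-4] = -329.4310 N (compression)
  F[3-5] = -148.9536 N (compression)
  F[4-5] = +333.0382 N (tension)
  F[4-6] = +68.0989 N (tension)
  F[5-6] = -369.8819 N (compression)
  Rx@0 = +2303.5100 N
  Ry@0 = +688.5410 N
  Ry@6 = +363.5590 N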